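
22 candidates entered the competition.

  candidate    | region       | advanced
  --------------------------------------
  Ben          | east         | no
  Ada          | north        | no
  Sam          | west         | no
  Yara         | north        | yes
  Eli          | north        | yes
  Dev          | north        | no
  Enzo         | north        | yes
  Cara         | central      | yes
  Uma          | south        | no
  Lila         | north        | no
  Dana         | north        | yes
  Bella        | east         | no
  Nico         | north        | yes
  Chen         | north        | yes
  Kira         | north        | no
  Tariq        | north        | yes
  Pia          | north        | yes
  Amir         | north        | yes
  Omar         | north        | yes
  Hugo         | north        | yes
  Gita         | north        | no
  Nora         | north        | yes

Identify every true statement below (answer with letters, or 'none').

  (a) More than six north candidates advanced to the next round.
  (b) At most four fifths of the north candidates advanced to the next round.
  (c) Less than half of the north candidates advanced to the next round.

(a), (b)

|A| = 17, |A ∩ B| = 12, |A ∖ B| = 5.
(a) |A ∩ B| > 6: holds.
(b) |A ∩ B| / |A| ≤ 4/5: holds.
(c) |A ∩ B| < |A ∖ B|: fails.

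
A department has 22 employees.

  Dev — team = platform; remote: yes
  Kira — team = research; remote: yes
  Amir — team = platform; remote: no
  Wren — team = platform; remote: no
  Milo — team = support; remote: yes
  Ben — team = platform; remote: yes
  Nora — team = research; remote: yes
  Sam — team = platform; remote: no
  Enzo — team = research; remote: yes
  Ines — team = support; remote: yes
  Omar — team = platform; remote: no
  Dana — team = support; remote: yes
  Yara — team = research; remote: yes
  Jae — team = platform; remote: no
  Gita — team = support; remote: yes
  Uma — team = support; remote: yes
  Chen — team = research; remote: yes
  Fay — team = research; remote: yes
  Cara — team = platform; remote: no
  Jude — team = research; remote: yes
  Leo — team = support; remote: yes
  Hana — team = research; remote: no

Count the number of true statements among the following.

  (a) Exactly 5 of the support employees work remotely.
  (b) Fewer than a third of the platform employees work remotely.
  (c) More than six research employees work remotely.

(a) support: |A| = 6, |A ∩ B| = 6; needs |A ∩ B| = 5 — false.
(b) platform: |A| = 8, |A ∩ B| = 2; needs |A ∩ B| / |A| < 1/3 — true.
(c) research: |A| = 8, |A ∩ B| = 7; needs |A ∩ B| > 6 — true.

2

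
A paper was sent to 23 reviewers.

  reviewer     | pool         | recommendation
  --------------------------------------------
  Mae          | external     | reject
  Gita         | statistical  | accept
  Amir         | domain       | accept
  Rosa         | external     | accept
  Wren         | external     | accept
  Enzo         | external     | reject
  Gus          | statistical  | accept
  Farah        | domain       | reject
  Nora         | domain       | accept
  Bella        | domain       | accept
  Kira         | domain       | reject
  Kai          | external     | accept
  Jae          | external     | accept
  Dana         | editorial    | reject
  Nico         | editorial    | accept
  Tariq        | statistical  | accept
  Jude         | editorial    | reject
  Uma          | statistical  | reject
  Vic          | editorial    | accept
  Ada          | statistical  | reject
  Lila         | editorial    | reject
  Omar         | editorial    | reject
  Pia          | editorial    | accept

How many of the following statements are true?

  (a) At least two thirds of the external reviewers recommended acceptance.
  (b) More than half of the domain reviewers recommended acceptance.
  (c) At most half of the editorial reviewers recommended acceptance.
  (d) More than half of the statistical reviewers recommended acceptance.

4

(a) external: |A| = 6, |A ∩ B| = 4; needs |A ∩ B| / |A| ≥ 2/3 — true.
(b) domain: |A| = 5, |A ∩ B| = 3; needs |A ∩ B| > |A ∖ B| — true.
(c) editorial: |A| = 7, |A ∩ B| = 3; needs |A ∩ B| ≤ |A ∖ B| — true.
(d) statistical: |A| = 5, |A ∩ B| = 3; needs |A ∩ B| > |A ∖ B| — true.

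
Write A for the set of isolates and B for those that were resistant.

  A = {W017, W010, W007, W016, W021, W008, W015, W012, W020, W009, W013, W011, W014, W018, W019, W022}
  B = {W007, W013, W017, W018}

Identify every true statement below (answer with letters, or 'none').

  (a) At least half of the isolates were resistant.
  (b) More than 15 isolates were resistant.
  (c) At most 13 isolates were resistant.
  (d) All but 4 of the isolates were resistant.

(c)

|A| = 16, |A ∩ B| = 4, |A ∖ B| = 12.
(a) |A ∩ B| ≥ |A ∖ B|: fails.
(b) |A ∩ B| > 15: fails.
(c) |A ∩ B| ≤ 13: holds.
(d) |A ∖ B| = 4: fails.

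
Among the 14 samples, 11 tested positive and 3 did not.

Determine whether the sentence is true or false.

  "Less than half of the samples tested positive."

Truth condition: |A ∩ B| < |A ∖ B|.
|A| = 14, |A ∩ B| = 11, |A ∖ B| = 3.
11 > 3, so the statement is false.

False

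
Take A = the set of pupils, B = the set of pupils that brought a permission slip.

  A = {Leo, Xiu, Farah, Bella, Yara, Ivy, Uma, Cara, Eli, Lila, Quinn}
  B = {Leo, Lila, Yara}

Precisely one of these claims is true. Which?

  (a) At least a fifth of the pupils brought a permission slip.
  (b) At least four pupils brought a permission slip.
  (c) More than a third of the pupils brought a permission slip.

(a)

|A| = 11, |A ∩ B| = 3, |A ∖ B| = 8.
(a) requires |A ∩ B| / |A| ≥ 1/5: true.
(b) requires |A ∩ B| ≥ 4: false.
(c) requires |A ∩ B| / |A| > 1/3: false.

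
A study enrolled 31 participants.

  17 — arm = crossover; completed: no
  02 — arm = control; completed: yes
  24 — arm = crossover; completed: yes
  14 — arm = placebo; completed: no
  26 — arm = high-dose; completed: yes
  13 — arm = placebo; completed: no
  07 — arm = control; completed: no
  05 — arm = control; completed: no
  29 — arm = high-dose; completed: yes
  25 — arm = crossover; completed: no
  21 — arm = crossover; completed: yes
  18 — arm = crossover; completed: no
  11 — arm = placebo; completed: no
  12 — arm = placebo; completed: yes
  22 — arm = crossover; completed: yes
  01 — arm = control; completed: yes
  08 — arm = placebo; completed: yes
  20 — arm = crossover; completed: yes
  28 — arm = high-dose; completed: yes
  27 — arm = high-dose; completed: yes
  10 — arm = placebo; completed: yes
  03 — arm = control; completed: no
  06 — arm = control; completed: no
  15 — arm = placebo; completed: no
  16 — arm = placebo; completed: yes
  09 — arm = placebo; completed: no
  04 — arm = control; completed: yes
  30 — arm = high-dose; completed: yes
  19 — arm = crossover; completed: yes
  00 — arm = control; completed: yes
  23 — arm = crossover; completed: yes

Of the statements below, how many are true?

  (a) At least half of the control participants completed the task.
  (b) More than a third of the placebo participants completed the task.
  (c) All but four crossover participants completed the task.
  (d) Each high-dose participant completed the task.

3

(a) control: |A| = 8, |A ∩ B| = 4; needs |A ∩ B| ≥ |A ∖ B| — true.
(b) placebo: |A| = 9, |A ∩ B| = 4; needs |A ∩ B| / |A| > 1/3 — true.
(c) crossover: |A| = 9, |A ∩ B| = 6; needs |A ∖ B| = 4 — false.
(d) high-dose: |A| = 5, |A ∩ B| = 5; needs A ⊆ B, i.e. every element of A is in B (|A ∖ B| = 0) — true.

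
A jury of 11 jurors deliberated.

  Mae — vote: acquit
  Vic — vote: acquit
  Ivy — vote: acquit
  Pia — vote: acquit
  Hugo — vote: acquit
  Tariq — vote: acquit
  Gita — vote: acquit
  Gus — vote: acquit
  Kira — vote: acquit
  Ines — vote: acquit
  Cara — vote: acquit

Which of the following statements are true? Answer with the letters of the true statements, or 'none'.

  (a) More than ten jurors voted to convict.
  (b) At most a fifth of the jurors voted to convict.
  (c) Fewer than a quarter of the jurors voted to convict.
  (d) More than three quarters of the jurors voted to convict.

(b), (c)

|A| = 11, |A ∩ B| = 0, |A ∖ B| = 11.
(a) |A ∩ B| > 10: fails.
(b) |A ∩ B| / |A| ≤ 1/5: holds.
(c) |A ∩ B| / |A| < 1/4: holds.
(d) |A ∩ B| / |A| > 3/4: fails.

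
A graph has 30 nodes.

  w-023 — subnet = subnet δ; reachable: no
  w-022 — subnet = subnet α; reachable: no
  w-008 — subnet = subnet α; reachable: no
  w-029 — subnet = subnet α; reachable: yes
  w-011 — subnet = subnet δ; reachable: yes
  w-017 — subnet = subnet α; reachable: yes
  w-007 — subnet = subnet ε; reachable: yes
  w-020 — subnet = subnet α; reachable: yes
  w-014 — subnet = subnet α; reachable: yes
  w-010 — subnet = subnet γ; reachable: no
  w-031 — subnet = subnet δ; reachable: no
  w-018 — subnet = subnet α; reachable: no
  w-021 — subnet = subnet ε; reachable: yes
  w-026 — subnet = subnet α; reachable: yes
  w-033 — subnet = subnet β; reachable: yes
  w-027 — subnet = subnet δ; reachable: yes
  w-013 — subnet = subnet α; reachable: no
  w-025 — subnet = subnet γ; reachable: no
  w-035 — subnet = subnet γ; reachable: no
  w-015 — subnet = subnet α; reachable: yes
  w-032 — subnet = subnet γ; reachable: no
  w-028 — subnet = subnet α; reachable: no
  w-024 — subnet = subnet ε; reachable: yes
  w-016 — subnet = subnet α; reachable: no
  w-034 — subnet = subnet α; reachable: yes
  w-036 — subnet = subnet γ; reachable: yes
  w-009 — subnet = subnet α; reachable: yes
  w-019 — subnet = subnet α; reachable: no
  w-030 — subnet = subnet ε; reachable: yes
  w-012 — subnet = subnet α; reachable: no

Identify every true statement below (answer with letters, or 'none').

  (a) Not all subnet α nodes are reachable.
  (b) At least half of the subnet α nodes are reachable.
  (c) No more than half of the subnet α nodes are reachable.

(a), (b), (c)

|A| = 16, |A ∩ B| = 8, |A ∖ B| = 8.
(a) A ⊄ B (|A ∖ B| ≥ 1): holds.
(b) |A ∩ B| ≥ |A ∖ B|: holds.
(c) |A ∩ B| ≤ |A ∖ B|: holds.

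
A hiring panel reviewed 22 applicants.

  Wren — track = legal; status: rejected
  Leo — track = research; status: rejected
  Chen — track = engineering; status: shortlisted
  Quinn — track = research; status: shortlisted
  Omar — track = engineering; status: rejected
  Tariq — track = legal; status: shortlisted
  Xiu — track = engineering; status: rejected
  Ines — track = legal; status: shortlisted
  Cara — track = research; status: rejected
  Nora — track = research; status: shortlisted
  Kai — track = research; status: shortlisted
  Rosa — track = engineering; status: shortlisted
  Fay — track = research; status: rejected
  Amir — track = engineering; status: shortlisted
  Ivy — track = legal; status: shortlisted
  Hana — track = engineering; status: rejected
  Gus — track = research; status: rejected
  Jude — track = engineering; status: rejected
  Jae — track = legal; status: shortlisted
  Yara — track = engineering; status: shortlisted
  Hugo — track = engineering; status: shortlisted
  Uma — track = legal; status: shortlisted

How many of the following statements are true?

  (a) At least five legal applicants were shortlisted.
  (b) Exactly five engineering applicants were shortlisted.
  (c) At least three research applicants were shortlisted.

3

(a) legal: |A| = 6, |A ∩ B| = 5; needs |A ∩ B| ≥ 5 — true.
(b) engineering: |A| = 9, |A ∩ B| = 5; needs |A ∩ B| = 5 — true.
(c) research: |A| = 7, |A ∩ B| = 3; needs |A ∩ B| ≥ 3 — true.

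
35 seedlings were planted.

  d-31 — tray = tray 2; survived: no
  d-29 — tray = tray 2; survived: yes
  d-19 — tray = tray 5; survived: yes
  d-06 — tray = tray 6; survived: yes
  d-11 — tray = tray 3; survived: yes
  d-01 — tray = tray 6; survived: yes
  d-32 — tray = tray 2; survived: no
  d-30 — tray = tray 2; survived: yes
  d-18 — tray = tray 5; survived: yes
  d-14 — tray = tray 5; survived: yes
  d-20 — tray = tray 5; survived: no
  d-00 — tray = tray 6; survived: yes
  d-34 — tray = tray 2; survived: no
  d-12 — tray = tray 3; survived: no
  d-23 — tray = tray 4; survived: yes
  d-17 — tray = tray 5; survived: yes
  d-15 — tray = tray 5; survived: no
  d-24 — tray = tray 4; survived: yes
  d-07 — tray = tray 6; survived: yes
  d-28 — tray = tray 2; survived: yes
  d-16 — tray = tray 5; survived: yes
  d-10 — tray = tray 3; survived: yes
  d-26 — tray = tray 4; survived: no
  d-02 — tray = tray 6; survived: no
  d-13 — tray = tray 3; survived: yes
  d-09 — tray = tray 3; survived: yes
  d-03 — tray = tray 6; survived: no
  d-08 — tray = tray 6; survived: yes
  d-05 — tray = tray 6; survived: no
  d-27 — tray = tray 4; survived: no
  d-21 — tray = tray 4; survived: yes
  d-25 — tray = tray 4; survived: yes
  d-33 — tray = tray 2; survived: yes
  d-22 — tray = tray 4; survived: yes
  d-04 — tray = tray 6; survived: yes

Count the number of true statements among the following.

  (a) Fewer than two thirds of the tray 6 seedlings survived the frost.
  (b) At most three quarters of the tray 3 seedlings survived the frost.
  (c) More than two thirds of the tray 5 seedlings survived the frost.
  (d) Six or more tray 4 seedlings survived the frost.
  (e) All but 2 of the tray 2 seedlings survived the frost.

1

(a) tray 6: |A| = 9, |A ∩ B| = 6; needs |A ∩ B| / |A| < 2/3 — false.
(b) tray 3: |A| = 5, |A ∩ B| = 4; needs |A ∩ B| / |A| ≤ 3/4 — false.
(c) tray 5: |A| = 7, |A ∩ B| = 5; needs |A ∩ B| / |A| > 2/3 — true.
(d) tray 4: |A| = 7, |A ∩ B| = 5; needs |A ∩ B| ≥ 6 — false.
(e) tray 2: |A| = 7, |A ∩ B| = 4; needs |A ∖ B| = 2 — false.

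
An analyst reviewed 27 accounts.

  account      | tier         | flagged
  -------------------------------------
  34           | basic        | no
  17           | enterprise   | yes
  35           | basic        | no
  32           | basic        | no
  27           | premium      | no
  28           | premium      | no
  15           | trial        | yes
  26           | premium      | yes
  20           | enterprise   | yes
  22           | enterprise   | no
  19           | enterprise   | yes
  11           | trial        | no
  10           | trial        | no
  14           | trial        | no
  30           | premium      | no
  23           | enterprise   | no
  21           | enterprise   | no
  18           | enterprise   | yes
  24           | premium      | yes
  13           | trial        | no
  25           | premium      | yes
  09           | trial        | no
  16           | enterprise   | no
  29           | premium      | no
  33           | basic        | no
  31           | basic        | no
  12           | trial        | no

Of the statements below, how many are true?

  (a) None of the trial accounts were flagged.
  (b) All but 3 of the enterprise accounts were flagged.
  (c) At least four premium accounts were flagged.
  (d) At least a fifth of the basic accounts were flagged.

(a) trial: |A| = 7, |A ∩ B| = 1; needs A ∩ B = ∅ (|A ∩ B| = 0) — false.
(b) enterprise: |A| = 8, |A ∩ B| = 4; needs |A ∖ B| = 3 — false.
(c) premium: |A| = 7, |A ∩ B| = 3; needs |A ∩ B| ≥ 4 — false.
(d) basic: |A| = 5, |A ∩ B| = 0; needs |A ∩ B| / |A| ≥ 1/5 — false.

0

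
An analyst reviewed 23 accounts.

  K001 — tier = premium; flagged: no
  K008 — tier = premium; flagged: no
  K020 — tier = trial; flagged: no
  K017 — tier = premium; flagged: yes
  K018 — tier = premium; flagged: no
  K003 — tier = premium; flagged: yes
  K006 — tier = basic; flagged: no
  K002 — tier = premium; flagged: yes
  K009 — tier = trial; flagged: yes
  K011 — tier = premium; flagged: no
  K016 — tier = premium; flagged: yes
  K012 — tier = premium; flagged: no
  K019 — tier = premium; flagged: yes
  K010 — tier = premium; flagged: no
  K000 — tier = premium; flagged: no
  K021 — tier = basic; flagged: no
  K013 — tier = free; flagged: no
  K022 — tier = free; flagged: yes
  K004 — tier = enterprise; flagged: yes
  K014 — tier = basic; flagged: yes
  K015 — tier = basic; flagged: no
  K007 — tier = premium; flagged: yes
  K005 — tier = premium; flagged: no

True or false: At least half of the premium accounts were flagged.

'At least half of the premium accounts were flagged' holds iff |A ∩ B| ≥ |A ∖ B|.
A (the restrictor) = {K001, K008, K017, K018, K003, K002, K011, K016, K012, K019, K010, K000, K007, K005}, |A| = 14.
A ∩ B = {K017, K003, K002, K016, K019, K007}, so |A ∩ B| = 6.
A ∖ B = {K001, K008, K018, K011, K012, K010, K000, K005}, so |A ∖ B| = 8.
6 < 8, so the statement is false.

False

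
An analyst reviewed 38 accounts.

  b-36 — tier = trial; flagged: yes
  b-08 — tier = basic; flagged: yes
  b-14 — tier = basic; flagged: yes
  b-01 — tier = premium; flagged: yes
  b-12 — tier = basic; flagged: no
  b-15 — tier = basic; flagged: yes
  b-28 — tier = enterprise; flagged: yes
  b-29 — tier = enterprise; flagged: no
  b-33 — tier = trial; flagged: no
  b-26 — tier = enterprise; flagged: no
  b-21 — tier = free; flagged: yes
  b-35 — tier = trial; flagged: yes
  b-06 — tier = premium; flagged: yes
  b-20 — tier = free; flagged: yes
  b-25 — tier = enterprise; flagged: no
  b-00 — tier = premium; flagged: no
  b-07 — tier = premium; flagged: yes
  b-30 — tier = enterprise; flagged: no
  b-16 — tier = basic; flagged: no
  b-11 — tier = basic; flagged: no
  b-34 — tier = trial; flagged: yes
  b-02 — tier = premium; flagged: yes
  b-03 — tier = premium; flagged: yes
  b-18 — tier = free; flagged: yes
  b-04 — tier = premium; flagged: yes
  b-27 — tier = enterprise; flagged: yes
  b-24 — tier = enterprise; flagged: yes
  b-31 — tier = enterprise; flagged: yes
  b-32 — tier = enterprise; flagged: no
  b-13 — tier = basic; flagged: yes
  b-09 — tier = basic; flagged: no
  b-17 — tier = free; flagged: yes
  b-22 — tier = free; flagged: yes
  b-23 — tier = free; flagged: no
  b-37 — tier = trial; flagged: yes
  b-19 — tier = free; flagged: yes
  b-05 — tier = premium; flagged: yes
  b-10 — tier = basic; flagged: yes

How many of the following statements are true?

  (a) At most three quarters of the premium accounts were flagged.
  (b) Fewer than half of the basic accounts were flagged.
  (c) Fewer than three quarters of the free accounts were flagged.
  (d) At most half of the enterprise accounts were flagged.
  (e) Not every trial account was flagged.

2

(a) premium: |A| = 8, |A ∩ B| = 7; needs |A ∩ B| / |A| ≤ 3/4 — false.
(b) basic: |A| = 9, |A ∩ B| = 5; needs |A ∩ B| < |A ∖ B| — false.
(c) free: |A| = 7, |A ∩ B| = 6; needs |A ∩ B| / |A| < 3/4 — false.
(d) enterprise: |A| = 9, |A ∩ B| = 4; needs |A ∩ B| ≤ |A ∖ B| — true.
(e) trial: |A| = 5, |A ∩ B| = 4; needs A ⊄ B (|A ∖ B| ≥ 1) — true.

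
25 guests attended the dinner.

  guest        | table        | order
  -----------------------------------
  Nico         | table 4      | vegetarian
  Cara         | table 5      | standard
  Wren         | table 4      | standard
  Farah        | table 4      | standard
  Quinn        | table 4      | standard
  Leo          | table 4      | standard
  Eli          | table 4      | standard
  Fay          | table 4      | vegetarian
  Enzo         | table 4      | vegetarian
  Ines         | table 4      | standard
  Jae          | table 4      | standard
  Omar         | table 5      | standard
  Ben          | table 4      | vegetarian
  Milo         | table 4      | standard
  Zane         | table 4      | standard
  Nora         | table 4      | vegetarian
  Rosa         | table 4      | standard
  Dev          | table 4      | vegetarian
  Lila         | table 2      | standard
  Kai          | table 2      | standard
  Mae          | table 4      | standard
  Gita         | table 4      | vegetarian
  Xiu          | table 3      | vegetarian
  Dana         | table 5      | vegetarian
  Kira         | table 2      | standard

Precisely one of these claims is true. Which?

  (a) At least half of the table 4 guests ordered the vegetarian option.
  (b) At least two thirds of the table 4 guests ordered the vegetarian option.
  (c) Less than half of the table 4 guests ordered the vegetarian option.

(c)

|A| = 18, |A ∩ B| = 7, |A ∖ B| = 11.
(a) requires |A ∩ B| ≥ |A ∖ B|: false.
(b) requires |A ∩ B| / |A| ≥ 2/3: false.
(c) requires |A ∩ B| < |A ∖ B|: true.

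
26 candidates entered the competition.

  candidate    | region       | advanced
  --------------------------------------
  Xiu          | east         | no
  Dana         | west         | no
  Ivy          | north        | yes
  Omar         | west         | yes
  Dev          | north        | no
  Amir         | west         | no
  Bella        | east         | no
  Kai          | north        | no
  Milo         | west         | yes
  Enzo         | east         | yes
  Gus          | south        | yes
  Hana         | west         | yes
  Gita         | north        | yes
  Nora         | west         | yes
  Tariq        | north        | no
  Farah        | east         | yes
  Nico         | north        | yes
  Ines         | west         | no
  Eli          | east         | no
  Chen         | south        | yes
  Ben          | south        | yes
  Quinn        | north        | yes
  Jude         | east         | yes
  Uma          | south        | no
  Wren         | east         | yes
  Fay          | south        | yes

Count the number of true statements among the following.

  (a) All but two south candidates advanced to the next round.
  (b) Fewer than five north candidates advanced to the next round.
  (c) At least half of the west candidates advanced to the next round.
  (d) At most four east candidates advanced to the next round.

3

(a) south: |A| = 5, |A ∩ B| = 4; needs |A ∖ B| = 2 — false.
(b) north: |A| = 7, |A ∩ B| = 4; needs |A ∩ B| < 5 — true.
(c) west: |A| = 7, |A ∩ B| = 4; needs |A ∩ B| ≥ |A ∖ B| — true.
(d) east: |A| = 7, |A ∩ B| = 4; needs |A ∩ B| ≤ 4 — true.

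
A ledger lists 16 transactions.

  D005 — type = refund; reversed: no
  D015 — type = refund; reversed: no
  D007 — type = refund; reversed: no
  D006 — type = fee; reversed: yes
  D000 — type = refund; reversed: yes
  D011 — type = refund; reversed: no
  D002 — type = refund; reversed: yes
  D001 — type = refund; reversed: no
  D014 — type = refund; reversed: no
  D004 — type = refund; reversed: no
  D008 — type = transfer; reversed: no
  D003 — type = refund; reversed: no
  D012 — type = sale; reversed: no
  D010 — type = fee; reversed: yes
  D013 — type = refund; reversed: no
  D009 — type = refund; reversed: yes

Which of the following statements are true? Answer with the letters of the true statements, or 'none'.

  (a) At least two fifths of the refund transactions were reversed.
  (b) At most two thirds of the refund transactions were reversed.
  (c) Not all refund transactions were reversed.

|A| = 12, |A ∩ B| = 3, |A ∖ B| = 9.
(a) |A ∩ B| / |A| ≥ 2/5: fails.
(b) |A ∩ B| / |A| ≤ 2/3: holds.
(c) A ⊄ B (|A ∖ B| ≥ 1): holds.

(b), (c)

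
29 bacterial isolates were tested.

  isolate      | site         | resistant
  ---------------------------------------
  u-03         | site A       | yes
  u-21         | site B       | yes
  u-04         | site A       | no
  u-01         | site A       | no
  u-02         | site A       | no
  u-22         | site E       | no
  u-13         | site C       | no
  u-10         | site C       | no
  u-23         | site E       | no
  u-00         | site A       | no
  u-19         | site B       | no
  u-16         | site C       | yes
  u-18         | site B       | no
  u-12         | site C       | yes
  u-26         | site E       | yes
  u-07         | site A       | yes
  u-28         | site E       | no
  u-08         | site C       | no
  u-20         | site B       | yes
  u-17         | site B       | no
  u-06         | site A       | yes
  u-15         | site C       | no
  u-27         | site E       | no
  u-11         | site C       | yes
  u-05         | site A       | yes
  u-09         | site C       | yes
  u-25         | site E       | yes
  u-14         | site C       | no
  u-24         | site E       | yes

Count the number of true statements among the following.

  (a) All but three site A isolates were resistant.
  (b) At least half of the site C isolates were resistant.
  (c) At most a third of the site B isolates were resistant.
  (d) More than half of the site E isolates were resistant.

(a) site A: |A| = 8, |A ∩ B| = 4; needs |A ∖ B| = 3 — false.
(b) site C: |A| = 9, |A ∩ B| = 4; needs |A ∩ B| ≥ |A ∖ B| — false.
(c) site B: |A| = 5, |A ∩ B| = 2; needs |A ∩ B| / |A| ≤ 1/3 — false.
(d) site E: |A| = 7, |A ∩ B| = 3; needs |A ∩ B| > |A ∖ B| — false.

0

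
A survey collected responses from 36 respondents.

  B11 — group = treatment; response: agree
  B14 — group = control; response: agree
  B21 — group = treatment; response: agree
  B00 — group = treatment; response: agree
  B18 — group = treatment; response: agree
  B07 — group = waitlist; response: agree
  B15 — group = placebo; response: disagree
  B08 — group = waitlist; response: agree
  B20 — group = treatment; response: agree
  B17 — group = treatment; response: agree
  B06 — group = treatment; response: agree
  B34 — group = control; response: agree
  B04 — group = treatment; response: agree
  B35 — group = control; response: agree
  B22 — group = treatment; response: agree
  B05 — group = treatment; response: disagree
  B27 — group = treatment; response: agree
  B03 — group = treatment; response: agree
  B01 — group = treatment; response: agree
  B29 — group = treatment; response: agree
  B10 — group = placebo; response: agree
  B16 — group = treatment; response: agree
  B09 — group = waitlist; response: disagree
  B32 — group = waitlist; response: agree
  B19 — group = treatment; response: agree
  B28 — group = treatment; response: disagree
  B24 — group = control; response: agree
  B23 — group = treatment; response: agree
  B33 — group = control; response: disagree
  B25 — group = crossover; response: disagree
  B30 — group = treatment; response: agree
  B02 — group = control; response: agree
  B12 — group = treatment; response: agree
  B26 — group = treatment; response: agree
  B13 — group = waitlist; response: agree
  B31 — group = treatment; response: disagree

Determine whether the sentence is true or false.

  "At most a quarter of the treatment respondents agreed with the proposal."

False

'At most a quarter of the treatment respondents agreed with the proposal' holds iff |A ∩ B| / |A| ≤ 1/4.
|A| = 22, |A ∩ B| = 19, |A ∖ B| = 3.
|A ∩ B|/|A| = 19/22, so the statement is false.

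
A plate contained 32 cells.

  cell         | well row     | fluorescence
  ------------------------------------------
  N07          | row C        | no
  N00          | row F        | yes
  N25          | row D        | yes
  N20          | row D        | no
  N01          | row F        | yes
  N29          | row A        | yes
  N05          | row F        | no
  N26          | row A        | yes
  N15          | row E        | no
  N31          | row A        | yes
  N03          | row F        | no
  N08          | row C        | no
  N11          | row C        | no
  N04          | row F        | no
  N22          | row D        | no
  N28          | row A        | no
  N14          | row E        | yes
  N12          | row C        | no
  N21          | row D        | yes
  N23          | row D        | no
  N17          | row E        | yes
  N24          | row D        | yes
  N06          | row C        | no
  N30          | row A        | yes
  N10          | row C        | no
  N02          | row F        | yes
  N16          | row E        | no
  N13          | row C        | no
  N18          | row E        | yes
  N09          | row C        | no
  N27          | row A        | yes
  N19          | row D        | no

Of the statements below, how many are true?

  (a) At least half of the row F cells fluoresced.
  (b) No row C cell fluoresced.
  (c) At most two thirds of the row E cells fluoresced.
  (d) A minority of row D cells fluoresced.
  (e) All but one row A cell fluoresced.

5

(a) row F: |A| = 6, |A ∩ B| = 3; needs |A ∩ B| ≥ |A ∖ B| — true.
(b) row C: |A| = 8, |A ∩ B| = 0; needs A ∩ B = ∅ (|A ∩ B| = 0) — true.
(c) row E: |A| = 5, |A ∩ B| = 3; needs |A ∩ B| / |A| ≤ 2/3 — true.
(d) row D: |A| = 7, |A ∩ B| = 3; needs |A ∩ B| < |A ∖ B| — true.
(e) row A: |A| = 6, |A ∩ B| = 5; needs |A ∖ B| = 1 — true.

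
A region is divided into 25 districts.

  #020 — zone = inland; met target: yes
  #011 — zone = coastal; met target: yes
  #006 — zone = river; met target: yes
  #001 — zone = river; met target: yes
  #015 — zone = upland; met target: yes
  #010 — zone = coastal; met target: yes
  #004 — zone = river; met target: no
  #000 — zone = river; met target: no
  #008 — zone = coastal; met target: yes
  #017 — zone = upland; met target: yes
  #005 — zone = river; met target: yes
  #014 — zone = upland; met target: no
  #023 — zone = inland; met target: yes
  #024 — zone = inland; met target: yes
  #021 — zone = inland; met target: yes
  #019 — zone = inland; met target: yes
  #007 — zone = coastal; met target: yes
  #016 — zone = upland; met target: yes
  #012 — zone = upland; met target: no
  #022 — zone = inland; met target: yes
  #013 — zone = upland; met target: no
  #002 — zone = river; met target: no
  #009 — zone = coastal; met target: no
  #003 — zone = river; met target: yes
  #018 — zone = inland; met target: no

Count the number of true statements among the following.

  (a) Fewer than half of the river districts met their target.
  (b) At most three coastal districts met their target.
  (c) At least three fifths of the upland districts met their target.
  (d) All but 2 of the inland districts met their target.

0

(a) river: |A| = 7, |A ∩ B| = 4; needs |A ∩ B| < |A ∖ B| — false.
(b) coastal: |A| = 5, |A ∩ B| = 4; needs |A ∩ B| ≤ 3 — false.
(c) upland: |A| = 6, |A ∩ B| = 3; needs |A ∩ B| / |A| ≥ 3/5 — false.
(d) inland: |A| = 7, |A ∩ B| = 6; needs |A ∖ B| = 2 — false.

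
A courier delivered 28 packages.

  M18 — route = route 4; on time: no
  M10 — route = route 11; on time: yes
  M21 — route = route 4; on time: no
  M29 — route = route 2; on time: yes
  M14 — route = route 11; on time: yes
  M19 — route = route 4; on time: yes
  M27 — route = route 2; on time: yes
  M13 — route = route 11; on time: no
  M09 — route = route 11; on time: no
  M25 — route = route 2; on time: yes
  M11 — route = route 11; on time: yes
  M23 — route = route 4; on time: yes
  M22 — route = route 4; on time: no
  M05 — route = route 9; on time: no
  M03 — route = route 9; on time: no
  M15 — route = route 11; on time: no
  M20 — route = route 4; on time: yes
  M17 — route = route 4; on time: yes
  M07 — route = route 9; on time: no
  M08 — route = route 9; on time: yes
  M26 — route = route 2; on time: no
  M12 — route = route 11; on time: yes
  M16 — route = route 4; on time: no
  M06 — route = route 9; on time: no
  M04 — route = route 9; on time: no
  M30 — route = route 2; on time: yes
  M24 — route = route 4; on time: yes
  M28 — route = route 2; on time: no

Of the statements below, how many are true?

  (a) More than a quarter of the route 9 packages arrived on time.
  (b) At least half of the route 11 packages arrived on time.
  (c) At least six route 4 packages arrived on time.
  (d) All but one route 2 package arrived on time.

1

(a) route 9: |A| = 6, |A ∩ B| = 1; needs |A ∩ B| / |A| > 1/4 — false.
(b) route 11: |A| = 7, |A ∩ B| = 4; needs |A ∩ B| ≥ |A ∖ B| — true.
(c) route 4: |A| = 9, |A ∩ B| = 5; needs |A ∩ B| ≥ 6 — false.
(d) route 2: |A| = 6, |A ∩ B| = 4; needs |A ∖ B| = 1 — false.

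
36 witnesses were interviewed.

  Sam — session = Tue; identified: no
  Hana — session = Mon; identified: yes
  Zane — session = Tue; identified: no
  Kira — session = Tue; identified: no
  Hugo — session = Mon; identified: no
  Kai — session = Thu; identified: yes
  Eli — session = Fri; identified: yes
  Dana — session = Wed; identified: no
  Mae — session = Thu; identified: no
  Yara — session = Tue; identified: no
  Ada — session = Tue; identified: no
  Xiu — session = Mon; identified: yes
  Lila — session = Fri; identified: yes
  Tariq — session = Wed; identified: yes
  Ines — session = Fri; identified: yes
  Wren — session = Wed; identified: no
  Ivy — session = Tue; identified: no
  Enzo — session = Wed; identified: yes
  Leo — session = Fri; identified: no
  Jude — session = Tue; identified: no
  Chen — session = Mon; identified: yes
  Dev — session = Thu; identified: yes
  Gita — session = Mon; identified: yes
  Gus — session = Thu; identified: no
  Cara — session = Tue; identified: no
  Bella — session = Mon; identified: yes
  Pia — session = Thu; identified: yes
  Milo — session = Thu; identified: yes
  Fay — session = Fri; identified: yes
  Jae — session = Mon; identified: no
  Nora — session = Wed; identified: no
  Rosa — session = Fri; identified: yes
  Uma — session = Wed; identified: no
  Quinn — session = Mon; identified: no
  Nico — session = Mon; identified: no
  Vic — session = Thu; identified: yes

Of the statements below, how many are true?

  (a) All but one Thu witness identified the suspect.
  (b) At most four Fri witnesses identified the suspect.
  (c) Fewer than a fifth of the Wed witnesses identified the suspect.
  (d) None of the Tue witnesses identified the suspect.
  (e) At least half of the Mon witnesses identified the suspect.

(a) Thu: |A| = 7, |A ∩ B| = 5; needs |A ∖ B| = 1 — false.
(b) Fri: |A| = 6, |A ∩ B| = 5; needs |A ∩ B| ≤ 4 — false.
(c) Wed: |A| = 6, |A ∩ B| = 2; needs |A ∩ B| / |A| < 1/5 — false.
(d) Tue: |A| = 8, |A ∩ B| = 0; needs A ∩ B = ∅ (|A ∩ B| = 0) — true.
(e) Mon: |A| = 9, |A ∩ B| = 5; needs |A ∩ B| ≥ |A ∖ B| — true.

2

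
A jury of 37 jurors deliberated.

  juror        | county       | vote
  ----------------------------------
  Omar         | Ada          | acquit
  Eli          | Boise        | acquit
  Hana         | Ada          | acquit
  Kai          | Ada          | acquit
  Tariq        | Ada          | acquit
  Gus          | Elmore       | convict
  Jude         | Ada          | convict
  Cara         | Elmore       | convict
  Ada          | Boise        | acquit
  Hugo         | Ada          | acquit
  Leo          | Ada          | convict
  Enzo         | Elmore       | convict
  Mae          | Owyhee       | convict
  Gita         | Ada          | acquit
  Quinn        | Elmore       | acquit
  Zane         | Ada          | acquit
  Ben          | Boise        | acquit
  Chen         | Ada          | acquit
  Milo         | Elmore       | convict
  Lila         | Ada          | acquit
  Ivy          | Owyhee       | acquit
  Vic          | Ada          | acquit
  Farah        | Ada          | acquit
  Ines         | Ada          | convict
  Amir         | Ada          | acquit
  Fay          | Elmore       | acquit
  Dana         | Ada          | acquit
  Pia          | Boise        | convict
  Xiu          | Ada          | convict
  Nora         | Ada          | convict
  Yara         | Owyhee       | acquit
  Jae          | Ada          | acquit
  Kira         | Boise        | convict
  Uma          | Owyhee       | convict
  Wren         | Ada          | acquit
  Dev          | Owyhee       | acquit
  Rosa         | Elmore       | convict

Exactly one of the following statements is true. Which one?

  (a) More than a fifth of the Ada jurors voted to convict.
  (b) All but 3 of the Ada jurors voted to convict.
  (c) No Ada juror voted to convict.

(a)

|A| = 20, |A ∩ B| = 5, |A ∖ B| = 15.
(a) requires |A ∩ B| / |A| > 1/5: true.
(b) requires |A ∖ B| = 3: false.
(c) requires A ∩ B = ∅ (|A ∩ B| = 0): false.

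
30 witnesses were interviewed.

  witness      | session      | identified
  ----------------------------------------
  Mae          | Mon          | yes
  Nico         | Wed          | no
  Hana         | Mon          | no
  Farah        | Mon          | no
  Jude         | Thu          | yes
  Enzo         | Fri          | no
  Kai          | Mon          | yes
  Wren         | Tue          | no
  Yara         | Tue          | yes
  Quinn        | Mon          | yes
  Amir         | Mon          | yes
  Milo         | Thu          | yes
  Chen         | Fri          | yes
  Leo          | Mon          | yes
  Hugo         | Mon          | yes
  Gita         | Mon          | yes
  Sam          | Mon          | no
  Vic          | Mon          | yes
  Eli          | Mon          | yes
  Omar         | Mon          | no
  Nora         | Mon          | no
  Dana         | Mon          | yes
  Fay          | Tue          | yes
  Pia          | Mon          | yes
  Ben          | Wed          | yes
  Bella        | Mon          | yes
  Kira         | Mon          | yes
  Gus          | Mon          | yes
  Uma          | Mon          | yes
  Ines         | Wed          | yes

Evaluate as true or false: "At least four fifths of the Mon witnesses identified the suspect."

False

Truth condition: |A ∩ B| / |A| ≥ 4/5.
|A| = 20, |A ∩ B| = 15, |A ∖ B| = 5.
|A ∩ B|/|A| = 15/20, so the statement is false.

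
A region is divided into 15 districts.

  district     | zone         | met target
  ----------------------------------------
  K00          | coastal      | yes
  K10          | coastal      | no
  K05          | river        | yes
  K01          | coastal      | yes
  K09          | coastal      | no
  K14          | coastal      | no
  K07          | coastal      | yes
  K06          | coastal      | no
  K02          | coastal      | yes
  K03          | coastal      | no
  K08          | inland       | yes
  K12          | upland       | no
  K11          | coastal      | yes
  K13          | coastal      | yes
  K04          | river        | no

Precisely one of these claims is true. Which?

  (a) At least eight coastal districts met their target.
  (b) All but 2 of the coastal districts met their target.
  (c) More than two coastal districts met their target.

|A| = 11, |A ∩ B| = 6, |A ∖ B| = 5.
(a) requires |A ∩ B| ≥ 8: false.
(b) requires |A ∖ B| = 2: false.
(c) requires |A ∩ B| > 2: true.

(c)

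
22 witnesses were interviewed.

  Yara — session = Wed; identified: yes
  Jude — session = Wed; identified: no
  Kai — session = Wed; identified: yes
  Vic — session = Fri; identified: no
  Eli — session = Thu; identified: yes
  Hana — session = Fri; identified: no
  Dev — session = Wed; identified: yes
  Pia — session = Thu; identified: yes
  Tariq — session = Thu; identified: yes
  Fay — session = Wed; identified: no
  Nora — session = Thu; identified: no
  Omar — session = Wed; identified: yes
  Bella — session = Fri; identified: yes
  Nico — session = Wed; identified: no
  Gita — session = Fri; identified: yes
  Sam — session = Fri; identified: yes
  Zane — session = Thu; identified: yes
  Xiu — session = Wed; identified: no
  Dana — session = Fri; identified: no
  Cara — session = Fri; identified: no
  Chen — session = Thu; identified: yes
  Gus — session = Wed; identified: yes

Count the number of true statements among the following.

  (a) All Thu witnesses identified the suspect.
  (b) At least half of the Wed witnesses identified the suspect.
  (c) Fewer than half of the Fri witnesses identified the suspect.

(a) Thu: |A| = 6, |A ∩ B| = 5; needs A ⊆ B, i.e. every element of A is in B (|A ∖ B| = 0) — false.
(b) Wed: |A| = 9, |A ∩ B| = 5; needs |A ∩ B| ≥ |A ∖ B| — true.
(c) Fri: |A| = 7, |A ∩ B| = 3; needs |A ∩ B| < |A ∖ B| — true.

2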